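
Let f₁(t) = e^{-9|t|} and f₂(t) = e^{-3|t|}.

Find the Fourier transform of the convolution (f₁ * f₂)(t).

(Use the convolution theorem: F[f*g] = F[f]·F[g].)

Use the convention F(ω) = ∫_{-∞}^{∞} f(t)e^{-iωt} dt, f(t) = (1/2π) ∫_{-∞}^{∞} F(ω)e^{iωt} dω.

F[f₁*f₂](ω) = \frac{108}{\left(\omega^{2} + 9\right) \left(\omega^{2} + 81\right)}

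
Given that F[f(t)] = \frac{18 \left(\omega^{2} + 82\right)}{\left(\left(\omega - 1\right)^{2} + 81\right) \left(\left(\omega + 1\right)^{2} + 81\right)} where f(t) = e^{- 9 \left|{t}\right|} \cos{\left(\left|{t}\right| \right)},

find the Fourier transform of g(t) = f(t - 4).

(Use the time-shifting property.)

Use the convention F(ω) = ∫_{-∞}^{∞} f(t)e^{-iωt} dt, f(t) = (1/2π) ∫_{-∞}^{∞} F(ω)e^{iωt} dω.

F[g](ω) = \frac{18 \left(\omega^{2} + 82\right) e^{- 4 i \omega}}{\omega^{4} + 160 \omega^{2} + 6724}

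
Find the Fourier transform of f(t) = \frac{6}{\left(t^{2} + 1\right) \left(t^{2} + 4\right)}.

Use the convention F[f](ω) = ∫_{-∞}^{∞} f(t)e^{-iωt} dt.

F(ω) = \pi \left(2 e^{\left|{\omega}\right|} - 1\right) e^{- 2 \left|{\omega}\right|}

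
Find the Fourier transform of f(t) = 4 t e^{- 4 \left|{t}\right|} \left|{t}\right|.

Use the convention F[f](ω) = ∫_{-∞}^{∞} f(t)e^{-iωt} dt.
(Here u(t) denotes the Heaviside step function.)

F(ω) = \frac{16 i \omega \left(\omega^{2} - 48\right)}{\left(\omega^{2} + 16\right)^{3}}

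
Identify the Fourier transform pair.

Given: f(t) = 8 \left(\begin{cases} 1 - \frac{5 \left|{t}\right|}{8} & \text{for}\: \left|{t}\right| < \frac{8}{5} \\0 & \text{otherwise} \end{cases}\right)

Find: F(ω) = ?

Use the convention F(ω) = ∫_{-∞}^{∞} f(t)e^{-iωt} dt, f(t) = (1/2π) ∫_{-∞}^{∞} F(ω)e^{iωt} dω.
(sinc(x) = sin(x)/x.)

F(ω) = \frac{64 \operatorname{sinc}^{2}{\left(\frac{4 \omega}{5} \right)}}{5}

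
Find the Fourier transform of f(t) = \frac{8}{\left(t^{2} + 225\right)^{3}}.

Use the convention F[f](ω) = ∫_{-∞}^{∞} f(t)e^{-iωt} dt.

F(ω) = \frac{\pi \left(75 \omega^{2} + 15 \left|{\omega}\right| + 1\right) e^{- 15 \left|{\omega}\right|}}{253125}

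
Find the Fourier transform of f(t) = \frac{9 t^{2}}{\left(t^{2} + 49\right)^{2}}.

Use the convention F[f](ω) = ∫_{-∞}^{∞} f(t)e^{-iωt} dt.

F(ω) = \frac{9 \pi \left(1 - 7 \left|{\omega}\right|\right) e^{- 7 \left|{\omega}\right|}}{14}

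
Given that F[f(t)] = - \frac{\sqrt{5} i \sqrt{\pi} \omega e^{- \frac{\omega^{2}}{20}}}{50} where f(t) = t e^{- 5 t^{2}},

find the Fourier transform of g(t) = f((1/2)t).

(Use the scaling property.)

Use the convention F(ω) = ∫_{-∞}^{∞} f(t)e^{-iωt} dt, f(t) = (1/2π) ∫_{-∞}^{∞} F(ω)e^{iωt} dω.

F[g](ω) = - \frac{2 \sqrt{5} i \sqrt{\pi} \omega e^{- \frac{\omega^{2}}{5}}}{25}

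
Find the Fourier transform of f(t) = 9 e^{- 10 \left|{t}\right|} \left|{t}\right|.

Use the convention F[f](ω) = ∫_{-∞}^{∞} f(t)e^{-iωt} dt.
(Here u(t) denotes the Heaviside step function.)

F(ω) = \frac{18 \left(100 - \omega^{2}\right)}{\left(\omega^{2} + 100\right)^{2}}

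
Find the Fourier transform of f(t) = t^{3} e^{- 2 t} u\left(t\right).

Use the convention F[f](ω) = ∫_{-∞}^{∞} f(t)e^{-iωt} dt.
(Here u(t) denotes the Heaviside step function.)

F(ω) = \frac{6}{\left(i \omega + 2\right)^{4}}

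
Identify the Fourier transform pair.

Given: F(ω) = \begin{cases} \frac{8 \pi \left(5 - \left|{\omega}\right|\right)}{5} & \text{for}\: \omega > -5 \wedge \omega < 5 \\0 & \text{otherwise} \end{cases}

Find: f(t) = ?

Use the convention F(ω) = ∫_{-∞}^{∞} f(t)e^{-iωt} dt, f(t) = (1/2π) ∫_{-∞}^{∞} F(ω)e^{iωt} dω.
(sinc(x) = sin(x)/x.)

f(t) = 20 \operatorname{sinc}^{2}{\left(\frac{5 t}{2} \right)}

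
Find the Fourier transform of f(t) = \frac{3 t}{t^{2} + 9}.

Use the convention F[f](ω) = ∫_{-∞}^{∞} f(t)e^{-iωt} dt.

F(ω) = - 3 i \pi e^{- 3 \left|{\omega}\right|} \operatorname{sign}{\left(\omega \right)}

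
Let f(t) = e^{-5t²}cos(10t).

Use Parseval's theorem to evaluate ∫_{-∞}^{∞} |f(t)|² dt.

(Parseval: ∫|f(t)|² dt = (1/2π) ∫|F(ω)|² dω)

∫|f(t)|² dt = \frac{\sqrt{10} \sqrt{\pi} \left(1 + e^{10}\right)}{20 e^{10}}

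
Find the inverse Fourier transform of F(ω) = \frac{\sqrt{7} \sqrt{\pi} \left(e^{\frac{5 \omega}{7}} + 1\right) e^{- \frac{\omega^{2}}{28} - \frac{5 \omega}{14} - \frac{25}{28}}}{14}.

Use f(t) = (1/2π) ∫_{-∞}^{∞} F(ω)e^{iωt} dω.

f(t) = e^{- 7 t^{2}} \cos{\left(5 t \right)}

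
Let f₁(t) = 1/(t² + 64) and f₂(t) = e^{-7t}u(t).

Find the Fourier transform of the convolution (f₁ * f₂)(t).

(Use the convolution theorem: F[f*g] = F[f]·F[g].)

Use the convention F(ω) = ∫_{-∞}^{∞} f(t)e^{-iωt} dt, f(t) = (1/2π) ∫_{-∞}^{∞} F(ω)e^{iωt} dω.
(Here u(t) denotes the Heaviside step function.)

F[f₁*f₂](ω) = \frac{\pi e^{- 8 \left|{\omega}\right|}}{8 \left(i \omega + 7\right)}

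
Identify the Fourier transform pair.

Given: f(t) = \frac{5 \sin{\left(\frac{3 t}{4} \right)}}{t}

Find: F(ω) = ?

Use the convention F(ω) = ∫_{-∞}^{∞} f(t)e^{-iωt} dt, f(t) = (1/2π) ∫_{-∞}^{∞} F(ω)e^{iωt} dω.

F(ω) = \begin{cases} 5 \pi & \text{for}\: \omega > - \frac{3}{4} \wedge \omega < \frac{3}{4} \\0 & \text{otherwise} \end{cases}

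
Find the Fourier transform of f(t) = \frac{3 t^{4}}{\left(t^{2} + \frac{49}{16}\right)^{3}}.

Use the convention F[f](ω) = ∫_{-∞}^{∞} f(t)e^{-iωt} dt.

F(ω) = \frac{3 \pi \left(49 \omega^{2} - 140 \left|{\omega}\right| + 48\right) e^{- \frac{7 \left|{\omega}\right|}{4}}}{224}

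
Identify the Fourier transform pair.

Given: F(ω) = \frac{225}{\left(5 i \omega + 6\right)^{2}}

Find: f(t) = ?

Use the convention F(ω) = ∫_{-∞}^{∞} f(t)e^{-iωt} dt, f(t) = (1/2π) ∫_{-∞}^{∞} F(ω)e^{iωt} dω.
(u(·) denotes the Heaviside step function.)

f(t) = 9 t e^{- \frac{6 t}{5}} u\left(t\right)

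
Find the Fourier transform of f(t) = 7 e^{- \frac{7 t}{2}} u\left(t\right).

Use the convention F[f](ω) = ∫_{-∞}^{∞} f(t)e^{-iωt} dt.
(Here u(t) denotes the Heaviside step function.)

F(ω) = \frac{14}{2 i \omega + 7}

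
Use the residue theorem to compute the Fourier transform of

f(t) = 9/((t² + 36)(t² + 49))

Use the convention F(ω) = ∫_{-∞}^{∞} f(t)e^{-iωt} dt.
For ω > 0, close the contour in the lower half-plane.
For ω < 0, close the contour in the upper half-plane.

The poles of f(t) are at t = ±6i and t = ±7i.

Let g(z) = f(z)e^{-iωz}; for large |z| the factor e^{-iωz} decays in the lower half-plane when ω > 0 and in the upper half-plane when ω < 0.

Case ω > 0 (lower half-plane, clockwise contour ⇒ F(ω) = -2πi·ΣRes):
  Res_{z = - 6 i} g(z) = \frac{3 i e^{- 6 \omega}}{52}
  Res_{z = - 7 i} g(z) = - \frac{9 i e^{- 7 \omega}}{182}
  F(ω) = -2πi·ΣRes = \frac{3 \pi \left(7 e^{\omega} - 6\right) e^{- 7 \omega}}{182}

Case ω < 0 (upper half-plane, counterclockwise contour ⇒ F(ω) = +2πi·ΣRes):
  Res_{z = 6 i} g(z) = - \frac{3 i e^{6 \omega}}{52}
  Res_{z = 7 i} g(z) = \frac{9 i e^{7 \omega}}{182}
  F(ω) = 2πi·ΣRes = \frac{3 \pi \left(7 - 6 e^{\omega}\right) e^{6 \omega}}{182}

Both cases combine into a single formula in |ω|:

F(ω) = \frac{3 \pi \left(7 e^{\left|{\omega}\right|} - 6\right) e^{- 7 \left|{\omega}\right|}}{182}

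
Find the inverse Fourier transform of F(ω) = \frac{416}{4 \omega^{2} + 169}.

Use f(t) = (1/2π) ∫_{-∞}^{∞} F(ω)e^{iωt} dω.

f(t) = 8 e^{- \frac{13 \left|{t}\right|}{2}}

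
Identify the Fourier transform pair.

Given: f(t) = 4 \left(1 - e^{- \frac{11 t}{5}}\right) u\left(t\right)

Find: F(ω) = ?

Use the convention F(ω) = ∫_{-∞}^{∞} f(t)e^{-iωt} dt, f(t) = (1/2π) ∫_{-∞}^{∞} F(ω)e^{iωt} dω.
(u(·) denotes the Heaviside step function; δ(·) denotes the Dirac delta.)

F(ω) = 4 \pi \delta\left(\omega\right) - \frac{44 i}{5 \omega \left(i \omega + \frac{11}{5}\right)}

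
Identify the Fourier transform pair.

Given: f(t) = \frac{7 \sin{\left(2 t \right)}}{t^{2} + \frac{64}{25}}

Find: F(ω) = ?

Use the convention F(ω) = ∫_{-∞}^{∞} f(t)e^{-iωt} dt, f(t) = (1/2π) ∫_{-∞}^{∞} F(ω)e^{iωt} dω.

F(ω) = \frac{35 i \pi e^{- \frac{8 \left|{\omega + 2}\right|}{5}}}{16} - \frac{35 i \pi e^{- \frac{8 \left|{\omega - 2}\right|}{5}}}{16}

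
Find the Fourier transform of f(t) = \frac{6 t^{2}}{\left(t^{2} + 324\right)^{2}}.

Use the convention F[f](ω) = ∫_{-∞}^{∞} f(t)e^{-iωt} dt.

F(ω) = \frac{\pi \left(1 - 18 \left|{\omega}\right|\right) e^{- 18 \left|{\omega}\right|}}{6}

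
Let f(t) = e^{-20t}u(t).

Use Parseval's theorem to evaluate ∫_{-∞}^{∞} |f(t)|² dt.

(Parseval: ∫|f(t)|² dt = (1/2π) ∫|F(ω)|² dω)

∫|f(t)|² dt = \frac{1}{40}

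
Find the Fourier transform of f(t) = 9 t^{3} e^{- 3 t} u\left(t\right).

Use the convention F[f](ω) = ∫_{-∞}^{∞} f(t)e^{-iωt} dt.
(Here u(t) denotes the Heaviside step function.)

F(ω) = \frac{54}{\left(i \omega + 3\right)^{4}}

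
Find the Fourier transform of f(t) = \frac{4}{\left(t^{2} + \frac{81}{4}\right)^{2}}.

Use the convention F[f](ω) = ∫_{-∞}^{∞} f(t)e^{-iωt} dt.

F(ω) = \frac{8 \pi \left(9 \left|{\omega}\right| + 2\right) e^{- \frac{9 \left|{\omega}\right|}{2}}}{729}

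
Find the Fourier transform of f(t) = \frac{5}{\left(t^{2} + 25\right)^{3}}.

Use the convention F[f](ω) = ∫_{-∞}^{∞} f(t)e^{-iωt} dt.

F(ω) = \frac{\pi \left(25 \omega^{2} + 15 \left|{\omega}\right| + 3\right) e^{- 5 \left|{\omega}\right|}}{5000}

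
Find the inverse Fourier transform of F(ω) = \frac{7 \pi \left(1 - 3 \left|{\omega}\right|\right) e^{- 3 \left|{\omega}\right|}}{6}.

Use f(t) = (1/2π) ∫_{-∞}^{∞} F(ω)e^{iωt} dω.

f(t) = \frac{7 t^{2}}{\left(t^{2} + 9\right)^{2}}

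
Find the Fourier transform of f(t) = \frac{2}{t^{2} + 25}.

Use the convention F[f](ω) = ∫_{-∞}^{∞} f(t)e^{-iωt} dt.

F(ω) = \frac{2 \pi e^{- 5 \left|{\omega}\right|}}{5}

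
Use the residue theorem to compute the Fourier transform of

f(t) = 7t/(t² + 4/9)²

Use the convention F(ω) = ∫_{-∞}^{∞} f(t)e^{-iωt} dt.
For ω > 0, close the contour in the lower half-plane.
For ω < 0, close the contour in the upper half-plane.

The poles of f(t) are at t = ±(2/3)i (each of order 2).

Let g(z) = f(z)e^{-iωz}; for large |z| the factor e^{-iωz} decays in the lower half-plane when ω > 0 and in the upper half-plane when ω < 0.

Case ω > 0 (lower half-plane, clockwise contour ⇒ F(ω) = -2πi·ΣRes):
  Res_{z = - \frac{2 i}{3}} g(z) = \frac{21 \omega e^{- \frac{2 \omega}{3}}}{8} (pole of order 2)
  F(ω) = -2πi·ΣRes = - \frac{21 i \pi \omega e^{- \frac{2 \omega}{3}}}{4}

Case ω < 0 (upper half-plane, counterclockwise contour ⇒ F(ω) = +2πi·ΣRes):
  Res_{z = \frac{2 i}{3}} g(z) = - \frac{21 \omega e^{\frac{2 \omega}{3}}}{8} (pole of order 2)
  F(ω) = 2πi·ΣRes = - \frac{21 i \pi \omega e^{\frac{2 \omega}{3}}}{4}

Both cases combine into a single formula in |ω|:

F(ω) = - \frac{21 i \pi \omega e^{- \frac{2 \left|{\omega}\right|}{3}}}{4}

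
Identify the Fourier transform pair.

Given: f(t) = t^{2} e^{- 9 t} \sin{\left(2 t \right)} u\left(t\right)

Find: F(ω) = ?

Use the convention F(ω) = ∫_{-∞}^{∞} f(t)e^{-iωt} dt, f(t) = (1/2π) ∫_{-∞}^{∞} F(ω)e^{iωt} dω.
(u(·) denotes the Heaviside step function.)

F(ω) = \frac{4 \left(3 \left(i \omega + 9\right)^{2} - 4\right)}{\left(\left(i \omega + 9\right)^{2} + 4\right)^{3}}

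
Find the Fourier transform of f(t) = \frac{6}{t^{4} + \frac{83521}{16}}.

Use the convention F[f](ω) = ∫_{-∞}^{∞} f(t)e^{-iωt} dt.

F(ω) = \frac{48 \pi e^{- \frac{17 \sqrt{2} \left|{\omega}\right|}{4}} \sin{\left(\frac{17 \sqrt{2} \left|{\omega}\right|}{4} + \frac{\pi}{4} \right)}}{4913}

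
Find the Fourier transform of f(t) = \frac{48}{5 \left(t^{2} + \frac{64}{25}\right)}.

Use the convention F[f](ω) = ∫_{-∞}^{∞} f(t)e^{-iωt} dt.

F(ω) = 6 \pi e^{- \frac{8 \left|{\omega}\right|}{5}}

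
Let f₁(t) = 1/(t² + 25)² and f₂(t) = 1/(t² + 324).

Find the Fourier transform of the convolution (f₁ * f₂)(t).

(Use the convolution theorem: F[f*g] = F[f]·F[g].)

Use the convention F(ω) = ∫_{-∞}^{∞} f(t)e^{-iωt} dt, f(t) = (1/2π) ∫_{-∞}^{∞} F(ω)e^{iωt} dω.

F[f₁*f₂](ω) = \frac{\pi^{2} \left(5 \left|{\omega}\right| + 1\right) e^{- 23 \left|{\omega}\right|}}{4500}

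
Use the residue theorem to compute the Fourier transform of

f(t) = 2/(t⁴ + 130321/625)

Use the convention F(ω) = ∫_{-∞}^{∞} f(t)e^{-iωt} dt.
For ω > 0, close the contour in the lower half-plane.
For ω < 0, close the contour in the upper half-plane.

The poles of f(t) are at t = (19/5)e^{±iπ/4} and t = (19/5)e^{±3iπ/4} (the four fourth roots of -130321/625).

Let g(z) = f(z)e^{-iωz}; for large |z| the factor e^{-iωz} decays in the lower half-plane when ω > 0 and in the upper half-plane when ω < 0.

Case ω > 0 (lower half-plane, clockwise contour ⇒ F(ω) = -2πi·ΣRes):
  Res_{z = - \frac{19 \sqrt{2}}{10} - \frac{19 \sqrt{2} i}{10}} g(z) = \frac{125 \sqrt{2} i \left(1 - i\right) e^{\frac{19 \sqrt{2} \omega \left(-1 + i\right)}{10}}}{27436}
  Res_{z = \frac{19 \sqrt{2}}{10} - \frac{19 \sqrt{2} i}{10}} g(z) = \frac{125 \sqrt{2} i \left(1 + i\right) e^{- \frac{19 \sqrt{2} \omega \left(1 + i\right)}{10}}}{27436}
  F(ω) = -2πi·ΣRes = \frac{125 \sqrt{2} \pi \left(1 - i\right) \left(e^{\frac{19 \sqrt{2} i \omega}{5}} + i\right) e^{- \frac{19 \sqrt{2} \omega \left(1 + i\right)}{10}}}{13718} = \frac{250 \pi e^{- \frac{19 \sqrt{2} \omega}{10}} \sin{\left(\frac{19 \sqrt{2} \omega}{10} + \frac{\pi}{4} \right)}}{6859}

Case ω < 0 (upper half-plane, counterclockwise contour ⇒ F(ω) = +2πi·ΣRes):
  Res_{z = \frac{19 \sqrt{2}}{10} + \frac{19 \sqrt{2} i}{10}} g(z) = \frac{125 \sqrt{2} i \left(-1 + i\right) e^{\frac{19 \sqrt{2} \omega \left(1 - i\right)}{10}}}{27436}
  Res_{z = - \frac{19 \sqrt{2}}{10} + \frac{19 \sqrt{2} i}{10}} g(z) = \frac{125 \sqrt{2} \left(1 - i\right) e^{\frac{19 \sqrt{2} \omega \left(1 + i\right)}{10}}}{27436}
  F(ω) = 2πi·ΣRes = - \frac{125 \sqrt{2} i \pi \left(i \left(1 - i\right) e^{\frac{19 \sqrt{2} \omega \left(1 - i\right)}{10}} - \left(1 - i\right) e^{\frac{19 \sqrt{2} \omega \left(1 + i\right)}{10}}\right)}{13718} = \frac{250 \pi e^{\frac{19 \sqrt{2} \omega}{10}} \cos{\left(\frac{19 \sqrt{2} \omega}{10} + \frac{\pi}{4} \right)}}{6859}

Both cases combine into a single formula in |ω|:

F(ω) = \frac{250 \pi e^{- \frac{19 \sqrt{2} \left|{\omega}\right|}{10}} \sin{\left(\frac{19 \sqrt{2} \left|{\omega}\right|}{10} + \frac{\pi}{4} \right)}}{6859}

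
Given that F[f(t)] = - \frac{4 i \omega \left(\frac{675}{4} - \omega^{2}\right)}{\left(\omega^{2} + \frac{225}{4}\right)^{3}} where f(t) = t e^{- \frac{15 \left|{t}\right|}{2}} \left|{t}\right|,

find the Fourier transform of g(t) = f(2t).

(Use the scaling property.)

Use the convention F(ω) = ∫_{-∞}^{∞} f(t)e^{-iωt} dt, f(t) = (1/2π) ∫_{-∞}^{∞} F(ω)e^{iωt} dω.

F[g](ω) = \frac{16 i \omega \left(\omega^{2} - 675\right)}{\left(\omega^{2} + 225\right)^{3}}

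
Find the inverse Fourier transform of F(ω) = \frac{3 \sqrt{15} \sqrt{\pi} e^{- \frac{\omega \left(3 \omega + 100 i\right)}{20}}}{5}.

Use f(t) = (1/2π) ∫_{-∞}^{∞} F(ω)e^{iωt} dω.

f(t) = 3 e^{- \frac{5 \left(t - 5\right)^{2}}{3}}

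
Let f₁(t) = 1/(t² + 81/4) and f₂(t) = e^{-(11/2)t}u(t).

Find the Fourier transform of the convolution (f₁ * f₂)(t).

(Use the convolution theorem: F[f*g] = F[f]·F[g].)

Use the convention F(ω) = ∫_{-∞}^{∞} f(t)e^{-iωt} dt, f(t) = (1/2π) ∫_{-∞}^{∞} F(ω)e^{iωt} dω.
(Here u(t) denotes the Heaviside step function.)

F[f₁*f₂](ω) = \frac{4 \pi e^{- \frac{9 \left|{\omega}\right|}{2}}}{9 \left(2 i \omega + 11\right)}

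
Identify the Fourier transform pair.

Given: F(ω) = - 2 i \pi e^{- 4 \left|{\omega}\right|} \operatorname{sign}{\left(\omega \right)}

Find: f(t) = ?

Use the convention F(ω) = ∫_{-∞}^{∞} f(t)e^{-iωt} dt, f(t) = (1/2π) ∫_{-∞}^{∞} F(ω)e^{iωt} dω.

f(t) = \frac{2 t}{t^{2} + 16}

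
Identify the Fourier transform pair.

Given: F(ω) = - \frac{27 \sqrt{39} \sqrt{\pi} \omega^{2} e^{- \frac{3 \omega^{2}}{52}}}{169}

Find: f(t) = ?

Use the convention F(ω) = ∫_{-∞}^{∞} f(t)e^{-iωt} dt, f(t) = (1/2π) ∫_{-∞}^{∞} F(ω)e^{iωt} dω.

f(t) = 9 \left(\frac{52 t^{2}}{3} - 2\right) e^{- \frac{13 t^{2}}{3}}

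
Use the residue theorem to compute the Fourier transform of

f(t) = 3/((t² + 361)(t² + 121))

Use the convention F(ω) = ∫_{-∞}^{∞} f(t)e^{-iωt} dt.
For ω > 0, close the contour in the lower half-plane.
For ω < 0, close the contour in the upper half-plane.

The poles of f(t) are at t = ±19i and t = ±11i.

Let g(z) = f(z)e^{-iωz}; for large |z| the factor e^{-iωz} decays in the lower half-plane when ω > 0 and in the upper half-plane when ω < 0.

Case ω > 0 (lower half-plane, clockwise contour ⇒ F(ω) = -2πi·ΣRes):
  Res_{z = - 19 i} g(z) = - \frac{i e^{- 19 \omega}}{3040}
  Res_{z = - 11 i} g(z) = \frac{i e^{- 11 \omega}}{1760}
  F(ω) = -2πi·ΣRes = \frac{\pi \left(19 e^{8 \omega} - 11\right) e^{- 19 \omega}}{16720}

Case ω < 0 (upper half-plane, counterclockwise contour ⇒ F(ω) = +2πi·ΣRes):
  Res_{z = 19 i} g(z) = \frac{i e^{19 \omega}}{3040}
  Res_{z = 11 i} g(z) = - \frac{i e^{11 \omega}}{1760}
  F(ω) = 2πi·ΣRes = \frac{\pi \left(19 - 11 e^{8 \omega}\right) e^{11 \omega}}{16720}

Both cases combine into a single formula in |ω|:

F(ω) = \frac{\pi \left(19 e^{8 \left|{\omega}\right|} - 11\right) e^{- 19 \left|{\omega}\right|}}{16720}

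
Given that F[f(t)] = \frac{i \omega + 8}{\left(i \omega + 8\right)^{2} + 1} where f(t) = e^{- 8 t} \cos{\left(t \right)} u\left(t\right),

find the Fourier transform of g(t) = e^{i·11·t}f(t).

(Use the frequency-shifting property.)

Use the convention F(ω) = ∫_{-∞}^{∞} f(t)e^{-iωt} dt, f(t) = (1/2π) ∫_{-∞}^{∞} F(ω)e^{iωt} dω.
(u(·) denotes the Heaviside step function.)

F[g](ω) = \frac{i \left(\omega - 11\right) + 8}{\left(i \left(\omega - 11\right) + 8\right)^{2} + 1}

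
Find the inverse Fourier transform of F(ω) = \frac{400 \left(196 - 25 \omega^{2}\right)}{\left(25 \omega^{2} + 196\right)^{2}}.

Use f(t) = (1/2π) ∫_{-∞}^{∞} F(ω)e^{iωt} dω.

f(t) = 8 e^{- \frac{14 \left|{t}\right|}{5}} \left|{t}\right|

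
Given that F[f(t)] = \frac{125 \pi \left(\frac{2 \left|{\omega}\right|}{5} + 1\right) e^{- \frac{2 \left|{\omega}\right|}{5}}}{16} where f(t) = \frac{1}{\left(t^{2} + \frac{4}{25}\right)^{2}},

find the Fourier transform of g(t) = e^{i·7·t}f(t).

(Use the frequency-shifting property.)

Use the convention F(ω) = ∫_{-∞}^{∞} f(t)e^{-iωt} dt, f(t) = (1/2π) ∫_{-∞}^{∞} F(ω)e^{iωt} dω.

F[g](ω) = \frac{25 \pi \left(2 \left|{\omega - 7}\right| + 5\right) e^{- \frac{2 \left|{\omega - 7}\right|}{5}}}{16}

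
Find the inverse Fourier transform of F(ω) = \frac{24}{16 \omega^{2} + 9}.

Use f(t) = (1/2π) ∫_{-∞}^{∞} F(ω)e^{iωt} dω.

f(t) = e^{- \frac{3 \left|{t}\right|}{4}}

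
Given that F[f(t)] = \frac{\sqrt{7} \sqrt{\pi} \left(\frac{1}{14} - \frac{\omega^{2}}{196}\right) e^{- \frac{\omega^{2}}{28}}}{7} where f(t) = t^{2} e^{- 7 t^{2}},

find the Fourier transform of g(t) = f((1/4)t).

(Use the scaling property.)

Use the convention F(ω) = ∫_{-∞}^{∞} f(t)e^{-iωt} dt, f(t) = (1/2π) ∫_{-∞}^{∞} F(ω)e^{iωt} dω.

F[g](ω) = \frac{2 \sqrt{7} \sqrt{\pi} \left(7 - 8 \omega^{2}\right) e^{- \frac{4 \omega^{2}}{7}}}{343}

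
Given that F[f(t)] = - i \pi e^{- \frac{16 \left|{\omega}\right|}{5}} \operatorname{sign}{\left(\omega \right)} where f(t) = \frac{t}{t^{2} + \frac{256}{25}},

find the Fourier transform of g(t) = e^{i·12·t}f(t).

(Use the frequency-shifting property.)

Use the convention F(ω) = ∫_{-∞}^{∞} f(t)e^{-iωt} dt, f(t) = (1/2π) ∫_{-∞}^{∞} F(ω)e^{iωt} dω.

F[g](ω) = - i \pi e^{- \frac{16 \left|{\omega - 12}\right|}{5}} \operatorname{sign}{\left(\omega - 12 \right)}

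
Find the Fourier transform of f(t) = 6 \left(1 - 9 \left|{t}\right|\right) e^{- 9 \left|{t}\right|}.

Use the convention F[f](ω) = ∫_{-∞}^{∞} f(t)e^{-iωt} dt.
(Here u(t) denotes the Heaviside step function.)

F(ω) = \frac{216 \omega^{2}}{\left(\omega^{2} + 81\right)^{2}}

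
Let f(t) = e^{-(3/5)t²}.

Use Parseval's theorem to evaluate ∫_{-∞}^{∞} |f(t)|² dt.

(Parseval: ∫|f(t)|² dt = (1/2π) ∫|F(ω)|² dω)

∫|f(t)|² dt = \frac{\sqrt{30} \sqrt{\pi}}{6}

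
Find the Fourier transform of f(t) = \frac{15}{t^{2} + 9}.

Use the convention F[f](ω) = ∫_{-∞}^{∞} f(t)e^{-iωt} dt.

F(ω) = 5 \pi e^{- 3 \left|{\omega}\right|}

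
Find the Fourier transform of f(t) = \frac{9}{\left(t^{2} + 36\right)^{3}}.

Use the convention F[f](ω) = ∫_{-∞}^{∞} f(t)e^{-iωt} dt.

F(ω) = \frac{\pi \left(12 \omega^{2} + 6 \left|{\omega}\right| + 1\right) e^{- 6 \left|{\omega}\right|}}{2304}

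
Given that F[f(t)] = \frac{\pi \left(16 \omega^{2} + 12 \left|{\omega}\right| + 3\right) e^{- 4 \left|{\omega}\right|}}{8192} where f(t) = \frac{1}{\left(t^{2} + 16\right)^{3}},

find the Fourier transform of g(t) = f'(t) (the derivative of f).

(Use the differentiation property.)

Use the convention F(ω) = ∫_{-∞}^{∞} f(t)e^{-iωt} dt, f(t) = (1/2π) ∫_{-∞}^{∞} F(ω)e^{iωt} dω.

F[g](ω) = \frac{i \pi \omega \left(16 \omega^{2} + 12 \left|{\omega}\right| + 3\right) e^{- 4 \left|{\omega}\right|}}{8192}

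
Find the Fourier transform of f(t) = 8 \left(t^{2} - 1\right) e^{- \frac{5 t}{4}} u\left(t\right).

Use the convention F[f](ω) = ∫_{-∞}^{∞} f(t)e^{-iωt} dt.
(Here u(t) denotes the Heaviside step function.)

F(ω) = \frac{32 \left(128 i \omega - \left(4 i \omega + 5\right)^{3} + 160\right)}{\left(4 i \omega + 5\right)^{4}}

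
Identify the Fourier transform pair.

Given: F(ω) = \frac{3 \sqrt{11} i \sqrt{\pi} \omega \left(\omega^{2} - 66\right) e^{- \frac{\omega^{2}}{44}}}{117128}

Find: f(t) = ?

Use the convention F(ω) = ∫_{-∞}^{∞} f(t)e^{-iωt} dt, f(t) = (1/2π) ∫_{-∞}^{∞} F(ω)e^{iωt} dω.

f(t) = 3 t^{3} e^{- 11 t^{2}}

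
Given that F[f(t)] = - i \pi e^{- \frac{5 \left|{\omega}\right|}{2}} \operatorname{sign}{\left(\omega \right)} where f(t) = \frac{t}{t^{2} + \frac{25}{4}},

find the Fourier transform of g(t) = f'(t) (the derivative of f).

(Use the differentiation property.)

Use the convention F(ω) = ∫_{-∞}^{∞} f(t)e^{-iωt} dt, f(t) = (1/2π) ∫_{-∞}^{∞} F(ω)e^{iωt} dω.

F[g](ω) = \pi \omega e^{- \frac{5 \left|{\omega}\right|}{2}} \operatorname{sign}{\left(\omega \right)}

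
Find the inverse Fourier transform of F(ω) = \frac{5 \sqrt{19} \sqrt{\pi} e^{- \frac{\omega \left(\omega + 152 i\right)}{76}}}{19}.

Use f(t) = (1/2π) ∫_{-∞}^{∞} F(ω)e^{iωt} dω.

f(t) = 5 e^{- 19 \left(t - 2\right)^{2}}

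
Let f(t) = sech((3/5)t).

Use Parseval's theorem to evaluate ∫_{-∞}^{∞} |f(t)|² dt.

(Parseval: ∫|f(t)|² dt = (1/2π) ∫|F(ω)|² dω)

∫|f(t)|² dt = \frac{10}{3}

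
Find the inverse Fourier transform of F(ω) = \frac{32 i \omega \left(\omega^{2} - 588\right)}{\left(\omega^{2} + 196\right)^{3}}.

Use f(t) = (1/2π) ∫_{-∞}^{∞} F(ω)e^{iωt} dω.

f(t) = 8 t e^{- 14 \left|{t}\right|} \left|{t}\right|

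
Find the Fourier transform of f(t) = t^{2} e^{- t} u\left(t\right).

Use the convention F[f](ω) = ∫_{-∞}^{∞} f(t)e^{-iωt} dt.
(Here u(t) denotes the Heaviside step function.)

F(ω) = \frac{2}{\left(i \omega + 1\right)^{3}}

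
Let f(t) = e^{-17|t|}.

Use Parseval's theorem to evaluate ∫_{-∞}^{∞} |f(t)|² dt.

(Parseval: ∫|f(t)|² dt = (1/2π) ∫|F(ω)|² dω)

∫|f(t)|² dt = \frac{1}{17}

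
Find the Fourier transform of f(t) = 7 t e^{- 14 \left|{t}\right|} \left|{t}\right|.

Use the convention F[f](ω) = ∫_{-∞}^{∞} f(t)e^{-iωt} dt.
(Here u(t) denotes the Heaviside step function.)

F(ω) = \frac{28 i \omega \left(\omega^{2} - 588\right)}{\left(\omega^{2} + 196\right)^{3}}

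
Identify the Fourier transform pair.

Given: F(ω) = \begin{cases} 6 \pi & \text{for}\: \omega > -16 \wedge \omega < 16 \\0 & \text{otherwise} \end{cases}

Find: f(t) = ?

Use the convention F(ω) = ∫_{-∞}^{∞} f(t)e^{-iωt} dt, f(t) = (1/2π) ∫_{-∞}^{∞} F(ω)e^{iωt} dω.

f(t) = \frac{6 \sin{\left(16 t \right)}}{t}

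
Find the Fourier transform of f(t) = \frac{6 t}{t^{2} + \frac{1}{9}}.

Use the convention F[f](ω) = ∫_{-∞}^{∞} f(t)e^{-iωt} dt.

F(ω) = - 6 i \pi e^{- \frac{\left|{\omega}\right|}{3}} \operatorname{sign}{\left(\omega \right)}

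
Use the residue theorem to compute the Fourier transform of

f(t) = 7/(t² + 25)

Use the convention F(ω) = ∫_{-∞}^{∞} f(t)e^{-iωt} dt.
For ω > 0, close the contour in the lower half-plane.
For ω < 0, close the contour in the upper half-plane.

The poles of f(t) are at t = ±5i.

Let g(z) = f(z)e^{-iωz}; for large |z| the factor e^{-iωz} decays in the lower half-plane when ω > 0 and in the upper half-plane when ω < 0.

Case ω > 0 (lower half-plane, clockwise contour ⇒ F(ω) = -2πi·ΣRes):
  Res_{z = - 5 i} g(z) = \frac{7 i e^{- 5 \omega}}{10}
  F(ω) = -2πi·ΣRes = \frac{7 \pi e^{- 5 \omega}}{5}

Case ω < 0 (upper half-plane, counterclockwise contour ⇒ F(ω) = +2πi·ΣRes):
  Res_{z = 5 i} g(z) = - \frac{7 i e^{5 \omega}}{10}
  F(ω) = 2πi·ΣRes = \frac{7 \pi e^{5 \omega}}{5}

Both cases combine into a single formula in |ω|:

F(ω) = \frac{7 \pi e^{- 5 \left|{\omega}\right|}}{5}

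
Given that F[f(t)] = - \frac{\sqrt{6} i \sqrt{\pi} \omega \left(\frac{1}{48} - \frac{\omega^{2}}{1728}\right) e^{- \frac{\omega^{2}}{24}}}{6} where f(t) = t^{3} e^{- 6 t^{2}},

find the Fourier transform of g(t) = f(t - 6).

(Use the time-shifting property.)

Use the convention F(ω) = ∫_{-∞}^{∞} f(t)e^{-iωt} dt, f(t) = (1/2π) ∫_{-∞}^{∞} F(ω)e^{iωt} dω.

F[g](ω) = \frac{\sqrt{6} i \sqrt{\pi} \omega \left(\omega^{2} - 36\right) e^{- \frac{\omega \left(\omega + 144 i\right)}{24}}}{10368}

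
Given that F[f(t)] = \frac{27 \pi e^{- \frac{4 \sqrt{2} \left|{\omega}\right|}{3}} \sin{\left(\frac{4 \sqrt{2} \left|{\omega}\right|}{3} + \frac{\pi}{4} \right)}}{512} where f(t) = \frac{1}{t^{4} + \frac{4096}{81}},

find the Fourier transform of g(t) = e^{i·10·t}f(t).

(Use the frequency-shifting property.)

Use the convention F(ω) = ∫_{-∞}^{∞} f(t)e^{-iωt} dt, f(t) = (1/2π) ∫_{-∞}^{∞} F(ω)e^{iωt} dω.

F[g](ω) = \frac{27 \pi e^{- \frac{4 \sqrt{2} \left|{\omega - 10}\right|}{3}} \sin{\left(\frac{4 \sqrt{2} \left|{\omega - 10}\right|}{3} + \frac{\pi}{4} \right)}}{512}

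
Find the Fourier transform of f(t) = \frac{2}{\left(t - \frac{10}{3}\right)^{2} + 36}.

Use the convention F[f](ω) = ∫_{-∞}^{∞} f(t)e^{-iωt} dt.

F(ω) = \frac{\pi e^{- \frac{10 i \omega}{3} - 6 \left|{\omega}\right|}}{3}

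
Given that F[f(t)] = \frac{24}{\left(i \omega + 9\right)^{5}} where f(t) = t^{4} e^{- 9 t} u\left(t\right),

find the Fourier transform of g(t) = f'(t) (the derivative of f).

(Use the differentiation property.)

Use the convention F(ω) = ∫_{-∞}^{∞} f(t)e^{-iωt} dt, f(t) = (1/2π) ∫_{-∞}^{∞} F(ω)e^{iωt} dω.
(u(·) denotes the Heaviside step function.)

F[g](ω) = \frac{24 i \omega}{\left(i \omega + 9\right)^{5}}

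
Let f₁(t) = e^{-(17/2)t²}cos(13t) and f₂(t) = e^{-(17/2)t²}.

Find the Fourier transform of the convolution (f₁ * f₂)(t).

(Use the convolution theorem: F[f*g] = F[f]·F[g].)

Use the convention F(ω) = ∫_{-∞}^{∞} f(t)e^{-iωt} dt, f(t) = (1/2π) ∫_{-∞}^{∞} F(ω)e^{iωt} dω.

F[f₁*f₂](ω) = \frac{\pi \left(e^{\frac{26 \omega}{17}} + 1\right) e^{- \frac{\omega^{2}}{17} - \frac{13 \omega}{17} - \frac{169}{34}}}{17}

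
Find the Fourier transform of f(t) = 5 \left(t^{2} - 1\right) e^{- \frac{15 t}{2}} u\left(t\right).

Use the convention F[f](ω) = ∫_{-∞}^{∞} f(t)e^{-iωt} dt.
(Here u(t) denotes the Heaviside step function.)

F(ω) = \frac{10 \left(16 i \omega - \left(2 i \omega + 15\right)^{3} + 120\right)}{\left(2 i \omega + 15\right)^{4}}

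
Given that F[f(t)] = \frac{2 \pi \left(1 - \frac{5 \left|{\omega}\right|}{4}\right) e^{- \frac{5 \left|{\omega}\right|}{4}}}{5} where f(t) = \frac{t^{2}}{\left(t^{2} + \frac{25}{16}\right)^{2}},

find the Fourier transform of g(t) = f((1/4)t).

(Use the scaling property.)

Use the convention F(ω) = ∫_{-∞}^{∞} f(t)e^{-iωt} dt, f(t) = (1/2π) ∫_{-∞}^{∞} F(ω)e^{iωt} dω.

F[g](ω) = \frac{8 \pi \left(1 - 5 \left|{\omega}\right|\right) e^{- 5 \left|{\omega}\right|}}{5}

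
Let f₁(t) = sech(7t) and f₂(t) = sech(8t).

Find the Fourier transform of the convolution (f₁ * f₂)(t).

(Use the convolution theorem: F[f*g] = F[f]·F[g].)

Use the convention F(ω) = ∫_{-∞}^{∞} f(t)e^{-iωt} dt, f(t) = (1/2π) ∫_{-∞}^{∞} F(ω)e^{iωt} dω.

F[f₁*f₂](ω) = \frac{\pi^{2}}{56 \cosh{\left(\frac{\pi \omega}{16} \right)} \cosh{\left(\frac{\pi \omega}{14} \right)}}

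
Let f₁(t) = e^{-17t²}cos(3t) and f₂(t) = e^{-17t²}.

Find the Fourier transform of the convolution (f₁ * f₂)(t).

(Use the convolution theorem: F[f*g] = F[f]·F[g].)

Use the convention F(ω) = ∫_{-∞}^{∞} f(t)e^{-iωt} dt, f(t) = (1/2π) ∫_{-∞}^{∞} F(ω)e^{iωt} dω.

F[f₁*f₂](ω) = \frac{\pi \left(e^{\frac{3 \omega}{17}} + 1\right) e^{- \frac{\omega^{2}}{34} - \frac{3 \omega}{34} - \frac{9}{68}}}{34}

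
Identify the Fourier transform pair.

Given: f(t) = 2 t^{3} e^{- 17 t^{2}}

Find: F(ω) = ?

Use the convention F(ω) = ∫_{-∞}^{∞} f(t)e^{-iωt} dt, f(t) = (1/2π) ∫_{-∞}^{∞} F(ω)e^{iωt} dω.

F(ω) = \frac{\sqrt{17} i \sqrt{\pi} \omega \left(\omega^{2} - 102\right) e^{- \frac{\omega^{2}}{68}}}{334084}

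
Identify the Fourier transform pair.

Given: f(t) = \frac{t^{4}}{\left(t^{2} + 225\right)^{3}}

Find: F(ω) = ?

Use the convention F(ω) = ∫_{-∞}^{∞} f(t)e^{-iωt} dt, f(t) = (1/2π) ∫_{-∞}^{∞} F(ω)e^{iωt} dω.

F(ω) = \frac{\pi \left(75 \omega^{2} - 25 \left|{\omega}\right| + 1\right) e^{- 15 \left|{\omega}\right|}}{40}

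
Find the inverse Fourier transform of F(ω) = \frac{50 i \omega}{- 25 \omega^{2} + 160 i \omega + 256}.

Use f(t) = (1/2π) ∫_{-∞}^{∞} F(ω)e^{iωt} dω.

f(t) = 2 \left(1 - \frac{16 t}{5}\right) e^{- \frac{16 t}{5}} u\left(t\right)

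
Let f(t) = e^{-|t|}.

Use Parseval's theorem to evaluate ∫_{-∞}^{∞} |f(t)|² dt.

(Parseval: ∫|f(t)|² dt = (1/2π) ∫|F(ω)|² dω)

∫|f(t)|² dt = 1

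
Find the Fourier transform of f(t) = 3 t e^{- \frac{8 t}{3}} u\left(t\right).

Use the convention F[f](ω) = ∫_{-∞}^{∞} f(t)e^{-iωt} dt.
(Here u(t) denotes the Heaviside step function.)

F(ω) = \frac{27}{\left(3 i \omega + 8\right)^{2}}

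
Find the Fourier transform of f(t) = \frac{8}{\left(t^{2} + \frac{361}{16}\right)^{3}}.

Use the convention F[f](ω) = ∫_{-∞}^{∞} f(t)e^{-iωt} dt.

F(ω) = \frac{64 \pi \left(361 \omega^{2} + 228 \left|{\omega}\right| + 48\right) e^{- \frac{19 \left|{\omega}\right|}{4}}}{2476099}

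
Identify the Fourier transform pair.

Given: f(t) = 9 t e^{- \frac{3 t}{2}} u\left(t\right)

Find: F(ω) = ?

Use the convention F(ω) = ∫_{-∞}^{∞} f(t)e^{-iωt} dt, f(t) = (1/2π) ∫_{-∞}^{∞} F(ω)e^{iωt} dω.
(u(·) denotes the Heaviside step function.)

F(ω) = \frac{36}{\left(2 i \omega + 3\right)^{2}}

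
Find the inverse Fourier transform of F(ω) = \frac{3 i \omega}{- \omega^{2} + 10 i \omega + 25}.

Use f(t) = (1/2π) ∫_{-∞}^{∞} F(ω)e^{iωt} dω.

f(t) = 3 \left(1 - 5 t\right) e^{- 5 t} u\left(t\right)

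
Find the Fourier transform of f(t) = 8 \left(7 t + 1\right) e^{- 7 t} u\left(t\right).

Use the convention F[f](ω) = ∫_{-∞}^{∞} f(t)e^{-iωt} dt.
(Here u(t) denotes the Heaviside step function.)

F(ω) = \frac{8 \left(- i \omega - 14\right)}{\omega^{2} - 14 i \omega - 49}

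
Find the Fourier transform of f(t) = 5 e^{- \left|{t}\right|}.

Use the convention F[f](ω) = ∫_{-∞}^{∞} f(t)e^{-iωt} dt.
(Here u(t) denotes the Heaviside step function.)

F(ω) = \frac{10}{\omega^{2} + 1}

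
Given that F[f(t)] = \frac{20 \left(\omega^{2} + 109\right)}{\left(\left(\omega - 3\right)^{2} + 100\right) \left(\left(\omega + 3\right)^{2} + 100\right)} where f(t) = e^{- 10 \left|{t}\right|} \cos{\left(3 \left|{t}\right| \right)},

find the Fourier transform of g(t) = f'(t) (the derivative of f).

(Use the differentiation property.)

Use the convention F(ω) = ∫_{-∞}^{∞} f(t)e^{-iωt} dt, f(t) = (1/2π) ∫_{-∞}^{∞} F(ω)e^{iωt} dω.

F[g](ω) = \frac{20 i \omega \left(\omega^{2} + 109\right)}{\omega^{4} + 182 \omega^{2} + 11881}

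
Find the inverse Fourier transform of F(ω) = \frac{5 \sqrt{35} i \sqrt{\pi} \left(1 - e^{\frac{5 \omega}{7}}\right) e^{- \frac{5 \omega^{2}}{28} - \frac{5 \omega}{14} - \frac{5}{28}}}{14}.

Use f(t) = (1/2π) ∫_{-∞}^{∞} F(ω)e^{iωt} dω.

f(t) = 5 e^{- \frac{7 t^{2}}{5}} \sin{\left(t \right)}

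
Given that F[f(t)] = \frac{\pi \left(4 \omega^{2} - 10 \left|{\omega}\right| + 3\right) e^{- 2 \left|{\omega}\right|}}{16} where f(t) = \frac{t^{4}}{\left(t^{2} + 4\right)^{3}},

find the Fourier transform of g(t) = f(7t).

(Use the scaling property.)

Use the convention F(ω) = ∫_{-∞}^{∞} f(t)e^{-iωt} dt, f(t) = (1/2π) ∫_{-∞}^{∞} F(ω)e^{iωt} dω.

F[g](ω) = \frac{\pi \left(4 \omega^{2} - 70 \left|{\omega}\right| + 147\right) e^{- \frac{2 \left|{\omega}\right|}{7}}}{5488}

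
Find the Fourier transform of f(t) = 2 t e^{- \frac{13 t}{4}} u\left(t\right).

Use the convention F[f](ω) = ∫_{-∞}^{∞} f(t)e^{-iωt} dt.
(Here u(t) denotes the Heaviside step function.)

F(ω) = \frac{32}{\left(4 i \omega + 13\right)^{2}}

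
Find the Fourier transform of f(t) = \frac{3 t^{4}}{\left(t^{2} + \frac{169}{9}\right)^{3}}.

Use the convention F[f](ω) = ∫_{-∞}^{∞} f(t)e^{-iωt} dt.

F(ω) = \frac{\pi \left(169 \omega^{2} - 195 \left|{\omega}\right| + 27\right) e^{- \frac{13 \left|{\omega}\right|}{3}}}{104}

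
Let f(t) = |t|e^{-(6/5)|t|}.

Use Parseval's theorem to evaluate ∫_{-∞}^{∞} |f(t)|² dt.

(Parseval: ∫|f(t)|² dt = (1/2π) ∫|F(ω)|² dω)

∫|f(t)|² dt = \frac{125}{432}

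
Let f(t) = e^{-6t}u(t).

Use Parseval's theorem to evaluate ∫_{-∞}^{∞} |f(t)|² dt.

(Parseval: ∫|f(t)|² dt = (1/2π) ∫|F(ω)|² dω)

∫|f(t)|² dt = \frac{1}{12}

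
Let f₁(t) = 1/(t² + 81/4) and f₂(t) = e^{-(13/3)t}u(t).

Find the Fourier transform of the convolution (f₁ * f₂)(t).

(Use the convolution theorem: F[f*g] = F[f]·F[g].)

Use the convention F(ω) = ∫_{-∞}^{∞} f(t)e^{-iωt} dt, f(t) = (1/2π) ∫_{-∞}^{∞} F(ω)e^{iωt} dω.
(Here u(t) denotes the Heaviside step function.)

F[f₁*f₂](ω) = \frac{2 \pi e^{- \frac{9 \left|{\omega}\right|}{2}}}{3 \left(3 i \omega + 13\right)}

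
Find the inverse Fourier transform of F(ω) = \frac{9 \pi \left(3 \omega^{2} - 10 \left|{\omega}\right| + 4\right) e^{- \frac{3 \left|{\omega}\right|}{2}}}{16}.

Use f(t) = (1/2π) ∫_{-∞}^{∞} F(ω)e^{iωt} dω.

f(t) = \frac{9 t^{4}}{\left(t^{2} + \frac{9}{4}\right)^{3}}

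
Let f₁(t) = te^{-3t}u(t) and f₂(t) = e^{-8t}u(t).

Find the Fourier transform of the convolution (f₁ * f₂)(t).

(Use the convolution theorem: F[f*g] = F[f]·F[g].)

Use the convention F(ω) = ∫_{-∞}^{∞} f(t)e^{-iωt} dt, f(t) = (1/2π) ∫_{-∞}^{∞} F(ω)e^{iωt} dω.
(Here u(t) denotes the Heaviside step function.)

F[f₁*f₂](ω) = \frac{1}{\left(i \omega + 3\right)^{2} \left(i \omega + 8\right)}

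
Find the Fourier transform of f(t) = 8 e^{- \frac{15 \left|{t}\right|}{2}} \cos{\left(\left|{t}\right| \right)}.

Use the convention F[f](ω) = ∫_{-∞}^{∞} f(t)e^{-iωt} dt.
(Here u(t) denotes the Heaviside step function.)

F(ω) = \frac{480 \left(4 \omega^{2} + 229\right)}{16 \omega^{4} + 1768 \omega^{2} + 52441}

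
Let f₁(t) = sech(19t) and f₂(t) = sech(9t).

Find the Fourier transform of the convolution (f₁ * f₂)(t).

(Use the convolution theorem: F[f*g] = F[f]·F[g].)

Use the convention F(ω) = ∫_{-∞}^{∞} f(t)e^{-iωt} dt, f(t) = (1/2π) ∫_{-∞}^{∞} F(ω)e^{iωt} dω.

F[f₁*f₂](ω) = \frac{\pi^{2}}{171 \cosh{\left(\frac{\pi \omega}{38} \right)} \cosh{\left(\frac{\pi \omega}{18} \right)}}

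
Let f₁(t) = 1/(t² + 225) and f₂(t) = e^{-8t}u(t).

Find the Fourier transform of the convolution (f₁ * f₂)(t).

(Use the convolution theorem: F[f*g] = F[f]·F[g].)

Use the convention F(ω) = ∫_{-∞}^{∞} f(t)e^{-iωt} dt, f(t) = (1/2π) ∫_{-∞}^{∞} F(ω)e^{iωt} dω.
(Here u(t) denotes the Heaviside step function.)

F[f₁*f₂](ω) = \frac{\pi e^{- 15 \left|{\omega}\right|}}{15 \left(i \omega + 8\right)}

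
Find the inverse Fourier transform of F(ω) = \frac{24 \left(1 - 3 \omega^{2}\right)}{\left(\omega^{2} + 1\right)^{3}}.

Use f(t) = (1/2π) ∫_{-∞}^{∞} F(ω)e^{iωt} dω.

f(t) = 6 t^{2} e^{- \left|{t}\right|}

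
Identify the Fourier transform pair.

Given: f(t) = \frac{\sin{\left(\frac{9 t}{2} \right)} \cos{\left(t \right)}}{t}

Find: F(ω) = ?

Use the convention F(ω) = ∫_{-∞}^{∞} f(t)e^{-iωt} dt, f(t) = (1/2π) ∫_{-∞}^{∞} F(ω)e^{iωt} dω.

F(ω) = \begin{cases} \pi & \text{for}\: \omega > - \frac{7}{2} \wedge \omega < \frac{7}{2} \\\frac{\pi}{2} & \text{for}\: \omega > - \frac{11}{2} \wedge \omega < \frac{11}{2} \\0 & \text{otherwise} \end{cases}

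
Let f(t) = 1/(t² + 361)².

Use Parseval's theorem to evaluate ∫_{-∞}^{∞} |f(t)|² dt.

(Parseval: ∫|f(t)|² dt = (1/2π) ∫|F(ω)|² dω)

∫|f(t)|² dt = \frac{5 \pi}{14301947824}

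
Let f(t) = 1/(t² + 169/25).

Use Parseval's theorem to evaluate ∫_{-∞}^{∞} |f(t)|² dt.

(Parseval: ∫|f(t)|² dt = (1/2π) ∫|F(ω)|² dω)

∫|f(t)|² dt = \frac{125 \pi}{4394}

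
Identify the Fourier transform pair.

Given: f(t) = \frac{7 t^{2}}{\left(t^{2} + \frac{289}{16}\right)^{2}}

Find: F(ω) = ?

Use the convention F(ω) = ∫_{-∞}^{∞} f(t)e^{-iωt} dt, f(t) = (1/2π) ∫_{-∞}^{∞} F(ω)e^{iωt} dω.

F(ω) = \frac{7 \pi \left(4 - 17 \left|{\omega}\right|\right) e^{- \frac{17 \left|{\omega}\right|}{4}}}{34}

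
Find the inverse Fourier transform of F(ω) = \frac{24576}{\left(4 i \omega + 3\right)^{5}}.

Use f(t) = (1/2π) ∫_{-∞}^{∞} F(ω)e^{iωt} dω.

f(t) = t^{4} e^{- \frac{3 t}{4}} u\left(t\right)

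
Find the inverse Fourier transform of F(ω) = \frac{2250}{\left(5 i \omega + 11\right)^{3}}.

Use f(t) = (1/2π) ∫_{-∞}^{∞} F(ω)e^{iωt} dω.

f(t) = 9 t^{2} e^{- \frac{11 t}{5}} u\left(t\right)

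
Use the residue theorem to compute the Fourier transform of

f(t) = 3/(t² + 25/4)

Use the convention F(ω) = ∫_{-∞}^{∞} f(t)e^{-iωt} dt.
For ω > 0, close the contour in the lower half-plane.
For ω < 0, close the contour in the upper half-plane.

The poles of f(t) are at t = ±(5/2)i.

Let g(z) = f(z)e^{-iωz}; for large |z| the factor e^{-iωz} decays in the lower half-plane when ω > 0 and in the upper half-plane when ω < 0.

Case ω > 0 (lower half-plane, clockwise contour ⇒ F(ω) = -2πi·ΣRes):
  Res_{z = - \frac{5 i}{2}} g(z) = \frac{3 i e^{- \frac{5 \omega}{2}}}{5}
  F(ω) = -2πi·ΣRes = \frac{6 \pi e^{- \frac{5 \omega}{2}}}{5}

Case ω < 0 (upper half-plane, counterclockwise contour ⇒ F(ω) = +2πi·ΣRes):
  Res_{z = \frac{5 i}{2}} g(z) = - \frac{3 i e^{\frac{5 \omega}{2}}}{5}
  F(ω) = 2πi·ΣRes = \frac{6 \pi e^{\frac{5 \omega}{2}}}{5}

Both cases combine into a single formula in |ω|:

F(ω) = \frac{6 \pi e^{- \frac{5 \left|{\omega}\right|}{2}}}{5}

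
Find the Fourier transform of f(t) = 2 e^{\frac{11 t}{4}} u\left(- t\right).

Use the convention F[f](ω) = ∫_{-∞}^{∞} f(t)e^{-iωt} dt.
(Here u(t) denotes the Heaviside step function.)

F(ω) = - \frac{8}{4 i \omega - 11}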